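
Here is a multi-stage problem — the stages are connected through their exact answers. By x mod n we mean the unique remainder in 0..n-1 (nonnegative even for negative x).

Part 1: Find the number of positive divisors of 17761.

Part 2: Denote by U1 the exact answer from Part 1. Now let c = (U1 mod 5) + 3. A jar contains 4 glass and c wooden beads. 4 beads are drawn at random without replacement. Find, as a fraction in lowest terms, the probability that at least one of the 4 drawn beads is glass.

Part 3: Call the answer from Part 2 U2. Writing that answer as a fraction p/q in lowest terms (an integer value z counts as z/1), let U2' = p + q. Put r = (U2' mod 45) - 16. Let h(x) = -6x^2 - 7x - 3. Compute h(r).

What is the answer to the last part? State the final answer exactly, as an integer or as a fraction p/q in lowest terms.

-261

Part 1: 17761 is prime, so its only divisors are 1 and 17761; count = 2; answer 2
Part 2: U1 = 2; c = 5; total draws C(9,4) = 126; complement C(5,4) = 5; favorable 126 - 5 = 121; P = 121/126; answer 121/126
Part 3: U2 = 121/126; threaded value p + q = 247; r = 6; -6*(6)^2 - 7*(6)^1 - 3 = (-216) + (-42) + (-3) = -261; answer -261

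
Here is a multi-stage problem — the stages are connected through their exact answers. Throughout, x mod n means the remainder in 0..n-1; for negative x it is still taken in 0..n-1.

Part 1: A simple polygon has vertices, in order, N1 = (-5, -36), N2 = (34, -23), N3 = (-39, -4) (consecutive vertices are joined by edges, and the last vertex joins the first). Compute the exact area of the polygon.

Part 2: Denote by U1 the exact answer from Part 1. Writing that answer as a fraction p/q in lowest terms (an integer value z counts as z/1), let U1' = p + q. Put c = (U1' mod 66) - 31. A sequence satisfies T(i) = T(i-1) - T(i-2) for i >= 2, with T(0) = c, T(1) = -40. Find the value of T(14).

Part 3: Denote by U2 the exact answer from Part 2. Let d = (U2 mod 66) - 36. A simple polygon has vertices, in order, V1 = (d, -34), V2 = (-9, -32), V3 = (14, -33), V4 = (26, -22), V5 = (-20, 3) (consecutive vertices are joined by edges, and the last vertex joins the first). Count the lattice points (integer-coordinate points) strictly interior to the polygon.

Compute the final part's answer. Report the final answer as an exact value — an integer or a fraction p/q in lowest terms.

1229

Part 1: cross terms: (-5*-23 - 34*-36)=1339, (34*-4 - -39*-23)=-1033, (-39*-36 - -5*-4)=1384; twice the area = |1690| = 1690; area = 845; answer 845
Part 2: U1 = 845; threaded value p + q = 846; c = 23; T(2) = 1*(-40) - 1*(23) = -63; iterating: T(2)=-63, T(3)=-23, T(4)=40, T(5)=63, T(6)=23, T(7)=-40, T(8)=-63, T(9)=-23, T(10)=40, T(11)=63, T(12)=23, T(13)=-40, T(14)=-63; answer -63
Part 3: U2 = -63; d = -33; cross terms: (-33*-32 - -9*-34)=750, (-9*-33 - 14*-32)=745, (14*-22 - 26*-33)=550, (26*3 - -20*-22)=-362, (-20*-34 - -33*3)=779; twice the area = |2462| = 2462; area = 1231; boundary points = 2 + 1 + 1 + 1 + 1 = 6; strictly interior points = area - boundary/2 + 1 = 1229; answer 1229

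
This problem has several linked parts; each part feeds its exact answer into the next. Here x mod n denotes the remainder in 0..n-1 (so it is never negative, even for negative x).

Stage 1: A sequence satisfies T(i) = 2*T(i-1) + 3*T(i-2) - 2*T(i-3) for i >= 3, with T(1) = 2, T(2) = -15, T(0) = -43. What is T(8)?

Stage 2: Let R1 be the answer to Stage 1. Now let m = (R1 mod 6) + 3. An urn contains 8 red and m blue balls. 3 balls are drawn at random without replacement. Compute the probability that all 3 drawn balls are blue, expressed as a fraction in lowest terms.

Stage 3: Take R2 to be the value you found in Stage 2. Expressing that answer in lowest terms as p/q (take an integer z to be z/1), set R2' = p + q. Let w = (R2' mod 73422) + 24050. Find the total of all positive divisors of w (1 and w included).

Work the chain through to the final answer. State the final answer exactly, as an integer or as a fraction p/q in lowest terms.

Stage 1: T(3) = 2*(-15) + 3*(2) - 2*(-43) = 62; iterating: T(3)=62, T(4)=75, T(5)=366, T(6)=833, T(7)=2614, T(8)=6995; answer 6995
Stage 2: R1 = 6995; m = 8; total draws C(16,3) = 560; favorable C(8,3) = 56; P = 1/10; answer 1/10
Stage 3: R2 = 1/10; threaded value p + q = 11; w = 24061; 24061 is prime, so its only divisors are 1 and 24061; sigma = 1 + 24061 = 24062; answer 24062

24062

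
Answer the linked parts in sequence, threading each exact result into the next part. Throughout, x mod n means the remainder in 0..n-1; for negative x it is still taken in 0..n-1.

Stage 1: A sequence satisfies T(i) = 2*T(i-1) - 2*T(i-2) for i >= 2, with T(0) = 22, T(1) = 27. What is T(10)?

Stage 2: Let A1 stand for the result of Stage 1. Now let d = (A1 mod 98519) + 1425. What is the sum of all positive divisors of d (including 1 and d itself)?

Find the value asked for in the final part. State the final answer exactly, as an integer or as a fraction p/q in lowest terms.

Stage 1: T(2) = 2*(27) - 2*(22) = 10; iterating: T(2)=10, T(3)=-34, T(4)=-88, T(5)=-108, T(6)=-40, T(7)=136, T(8)=352, T(9)=432, T(10)=160; answer 160
Stage 2: A1 = 160; d = 1585; 1585 = 5 * 317; sigma = (1 + 5) * (1 + 317) = 6 * 318 = 1908; answer 1908

1908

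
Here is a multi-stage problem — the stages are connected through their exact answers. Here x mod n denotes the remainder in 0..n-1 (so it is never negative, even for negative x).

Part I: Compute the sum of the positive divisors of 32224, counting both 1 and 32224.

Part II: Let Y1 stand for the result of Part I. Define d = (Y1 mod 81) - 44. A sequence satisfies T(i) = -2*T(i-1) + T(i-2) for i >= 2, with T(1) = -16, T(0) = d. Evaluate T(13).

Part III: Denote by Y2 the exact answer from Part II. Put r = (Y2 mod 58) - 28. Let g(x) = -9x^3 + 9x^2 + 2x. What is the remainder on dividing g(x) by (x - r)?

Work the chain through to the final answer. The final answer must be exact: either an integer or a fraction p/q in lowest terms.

Part I: 32224 = 2^5 * 19 * 53; sigma = (1 + 2 + 4 + 8 + 16 + 32) * (1 + 19) * (1 + 53) = 63 * 20 * 54 = 68040; answer 68040
Part II: Y1 = 68040; d = -44; T(2) = -2*(-16) + 1*(-44) = -12; iterating: T(2)=-12, T(3)=8, T(4)=-28, T(5)=64, T(6)=-156, T(7)=376, T(8)=-908, T(9)=2192, T(10)=-5292, T(11)=12776, T(12)=-30844, T(13)=74464; answer 74464
Part III: Y2 = 74464; r = 22; remainder = value at the root: -9*(22)^3 + 9*(22)^2 + 2*(22)^1 = (-95832) + (4356) + (44) = -91432; answer -91432

-91432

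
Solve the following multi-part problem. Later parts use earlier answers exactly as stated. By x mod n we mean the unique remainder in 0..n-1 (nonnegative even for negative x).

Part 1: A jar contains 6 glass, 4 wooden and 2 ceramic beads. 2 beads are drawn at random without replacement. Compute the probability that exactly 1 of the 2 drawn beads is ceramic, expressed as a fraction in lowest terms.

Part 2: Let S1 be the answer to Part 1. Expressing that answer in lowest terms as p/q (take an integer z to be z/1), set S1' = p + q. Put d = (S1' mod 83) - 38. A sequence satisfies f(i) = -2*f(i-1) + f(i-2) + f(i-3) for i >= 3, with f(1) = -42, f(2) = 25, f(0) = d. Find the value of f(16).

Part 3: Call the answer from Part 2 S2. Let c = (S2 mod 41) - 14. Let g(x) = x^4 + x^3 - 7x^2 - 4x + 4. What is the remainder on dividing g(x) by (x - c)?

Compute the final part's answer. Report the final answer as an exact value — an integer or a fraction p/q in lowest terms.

Part 1: total draws C(12,2) = 66; favorable C(2,1)*C(10,1) = 20; P = 10/33; answer 10/33
Part 2: S1 = 10/33; threaded value p + q = 43; d = 5; f(3) = -2*(25) + 1*(-42) + 1*(5) = -87; iterating: f(3)=-87, f(4)=157, f(5)=-376, f(6)=822, f(7)=-1863, f(8)=4172, f(9)=-9385, f(10)=21079, f(11)=-47371, f(12)=106436, f(13)=-239164, f(14)=537393, f(15)=-1207514, f(16)=2713257; answer 2713257
Part 3: S2 = 2713257; c = -14; remainder = value at the root: 1*(-14)^4 + 1*(-14)^3 - 7*(-14)^2 - 4*(-14)^1 + 4 = (38416) + (-2744) + (-1372) + (56) + (4) = 34360; answer 34360

34360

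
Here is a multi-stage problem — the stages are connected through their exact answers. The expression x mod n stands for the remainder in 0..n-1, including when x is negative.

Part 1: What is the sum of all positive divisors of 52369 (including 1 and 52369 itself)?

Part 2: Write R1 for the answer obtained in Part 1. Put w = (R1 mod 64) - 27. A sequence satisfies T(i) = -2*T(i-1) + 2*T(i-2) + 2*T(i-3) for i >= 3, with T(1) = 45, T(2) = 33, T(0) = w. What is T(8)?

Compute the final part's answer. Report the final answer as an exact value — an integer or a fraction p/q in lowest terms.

Part 1: 52369 is prime, so its only divisors are 1 and 52369; sigma = 1 + 52369 = 52370; answer 52370
Part 2: R1 = 52370; w = -9; T(3) = -2*(33) + 2*(45) + 2*(-9) = 6; iterating: T(3)=6, T(4)=144, T(5)=-210, T(6)=720, T(7)=-1572, T(8)=4164; answer 4164

4164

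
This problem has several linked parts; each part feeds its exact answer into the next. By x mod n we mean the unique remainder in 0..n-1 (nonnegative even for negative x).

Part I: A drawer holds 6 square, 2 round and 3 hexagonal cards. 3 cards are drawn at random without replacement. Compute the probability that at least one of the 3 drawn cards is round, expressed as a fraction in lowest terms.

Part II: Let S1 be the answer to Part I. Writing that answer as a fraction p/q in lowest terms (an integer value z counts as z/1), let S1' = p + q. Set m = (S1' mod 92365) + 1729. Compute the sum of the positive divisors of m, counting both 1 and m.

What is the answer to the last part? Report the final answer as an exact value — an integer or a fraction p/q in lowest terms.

1812

Part I: total draws C(11,3) = 165; complement C(9,3) = 84; favorable 165 - 84 = 81; P = 27/55; answer 27/55
Part II: S1 = 27/55; threaded value p + q = 82; m = 1811; 1811 is prime, so its only divisors are 1 and 1811; sigma = 1 + 1811 = 1812; answer 1812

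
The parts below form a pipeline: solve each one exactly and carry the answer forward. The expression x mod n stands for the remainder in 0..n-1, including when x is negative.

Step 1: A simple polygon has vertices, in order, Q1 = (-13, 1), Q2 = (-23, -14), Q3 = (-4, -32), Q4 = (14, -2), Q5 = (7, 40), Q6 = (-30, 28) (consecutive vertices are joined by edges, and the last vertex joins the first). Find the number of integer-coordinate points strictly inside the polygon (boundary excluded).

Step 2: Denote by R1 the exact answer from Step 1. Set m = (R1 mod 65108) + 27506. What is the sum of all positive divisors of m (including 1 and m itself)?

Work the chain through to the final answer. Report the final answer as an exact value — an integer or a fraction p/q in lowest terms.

Step 1: cross terms: (-13*-14 - -23*1)=205, (-23*-32 - -4*-14)=680, (-4*-2 - 14*-32)=456, (14*40 - 7*-2)=574, (7*28 - -30*40)=1396, (-30*1 - -13*28)=334; twice the area = |3645| = 3645; area = 3645/2; boundary points = 5 + 1 + 6 + 7 + 1 + 1 = 21; strictly interior points = area - boundary/2 + 1 = 1813; answer 1813
Step 2: R1 = 1813; m = 29319; 29319 = 3 * 29 * 337; sigma = (1 + 3) * (1 + 29) * (1 + 337) = 4 * 30 * 338 = 40560; answer 40560

40560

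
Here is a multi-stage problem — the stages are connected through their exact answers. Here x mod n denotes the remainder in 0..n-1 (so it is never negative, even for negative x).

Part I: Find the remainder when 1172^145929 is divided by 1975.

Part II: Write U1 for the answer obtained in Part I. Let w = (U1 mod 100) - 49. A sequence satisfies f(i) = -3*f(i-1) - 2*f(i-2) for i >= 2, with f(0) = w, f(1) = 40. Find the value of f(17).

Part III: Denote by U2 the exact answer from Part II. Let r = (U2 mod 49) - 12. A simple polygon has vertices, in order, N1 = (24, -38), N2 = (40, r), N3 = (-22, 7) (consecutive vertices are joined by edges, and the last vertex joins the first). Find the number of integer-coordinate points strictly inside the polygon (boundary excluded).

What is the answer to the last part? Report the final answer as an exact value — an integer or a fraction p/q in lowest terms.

Part I: squarings mod 1975: 1172^1=1172, 1172^2=959, 1172^4=1306, 1172^8=1211, 1172^16=1071, 1172^32=1541, 1172^64=731, 1172^128=1111, 1172^256=1921, 1172^512=941, 1172^1024=681, 1172^2048=1611, 1172^4096=171, 1172^8192=1591, 1172^16384=1306, 1172^32768=1211, 1172^65536=1071, 1172^131072=1541; 1172^145929 = 1172^1 * 1172^8 * 1172^512 * 1172^2048 * 1172^4096 * 1172^8192 * 1172^131072 = 1167 (mod 1975); answer 1167
Part II: U1 = 1167; w = 18; f(2) = -3*(40) - 2*(18) = -156; iterating: f(2)=-156, f(3)=388, f(4)=-852, f(5)=1780, f(6)=-3636, f(7)=7348, f(8)=-14772, f(9)=29620, f(10)=-59316, f(11)=118708, f(12)=-237492, f(13)=475060, f(14)=-950196, f(15)=1900468, f(16)=-3801012, f(17)=7602100; answer 7602100
Part III: U2 = 7602100; r = 32; cross terms: (24*32 - 40*-38)=2288, (40*7 - -22*32)=984, (-22*-38 - 24*7)=668; twice the area = |3940| = 3940; area = 1970; boundary points = 2 + 1 + 1 = 4; strictly interior points = area - boundary/2 + 1 = 1969; answer 1969

1969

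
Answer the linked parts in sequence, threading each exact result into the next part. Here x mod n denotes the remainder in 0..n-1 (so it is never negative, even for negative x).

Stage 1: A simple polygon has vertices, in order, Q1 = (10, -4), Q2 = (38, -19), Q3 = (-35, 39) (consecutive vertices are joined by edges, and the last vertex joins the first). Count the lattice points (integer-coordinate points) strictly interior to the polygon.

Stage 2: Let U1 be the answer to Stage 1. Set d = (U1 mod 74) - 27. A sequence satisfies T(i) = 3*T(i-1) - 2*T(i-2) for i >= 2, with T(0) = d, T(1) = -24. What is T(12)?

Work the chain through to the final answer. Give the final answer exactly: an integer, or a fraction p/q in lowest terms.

Stage 1: cross terms: (10*-19 - 38*-4)=-38, (38*39 - -35*-19)=817, (-35*-4 - 10*39)=-250; twice the area = |529| = 529; area = 529/2; boundary points = 1 + 1 + 1 = 3; strictly interior points = area - boundary/2 + 1 = 264; answer 264
Stage 2: U1 = 264; d = 15; T(2) = 3*(-24) - 2*(15) = -102; iterating: T(2)=-102, T(3)=-258, T(4)=-570, T(5)=-1194, T(6)=-2442, T(7)=-4938, T(8)=-9930, T(9)=-19914, T(10)=-39882, T(11)=-79818, T(12)=-159690; answer -159690

-159690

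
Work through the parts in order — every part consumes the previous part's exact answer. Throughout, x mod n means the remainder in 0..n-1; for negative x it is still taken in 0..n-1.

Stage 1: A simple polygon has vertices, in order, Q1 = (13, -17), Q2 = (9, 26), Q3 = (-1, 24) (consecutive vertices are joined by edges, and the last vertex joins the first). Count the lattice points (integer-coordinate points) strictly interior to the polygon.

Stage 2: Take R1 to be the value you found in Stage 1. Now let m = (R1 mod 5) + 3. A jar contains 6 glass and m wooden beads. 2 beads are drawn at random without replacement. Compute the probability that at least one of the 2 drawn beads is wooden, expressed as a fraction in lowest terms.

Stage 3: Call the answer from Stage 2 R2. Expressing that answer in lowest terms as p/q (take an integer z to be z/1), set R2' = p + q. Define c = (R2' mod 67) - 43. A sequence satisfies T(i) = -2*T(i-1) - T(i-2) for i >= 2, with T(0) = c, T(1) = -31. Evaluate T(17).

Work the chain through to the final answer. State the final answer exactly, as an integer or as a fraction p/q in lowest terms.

-591

Stage 1: cross terms: (13*26 - 9*-17)=491, (9*24 - -1*26)=242, (-1*-17 - 13*24)=-295; twice the area = |438| = 438; area = 219; boundary points = 1 + 2 + 1 = 4; strictly interior points = area - boundary/2 + 1 = 218; answer 218
Stage 2: R1 = 218; m = 6; total draws C(12,2) = 66; complement C(6,2) = 15; favorable 66 - 15 = 51; P = 17/22; answer 17/22
Stage 3: R2 = 17/22; threaded value p + q = 39; c = -4; T(2) = -2*(-31) - 1*(-4) = 66; iterating: T(2)=66, T(3)=-101, T(4)=136, T(5)=-171, T(6)=206, T(7)=-241, T(8)=276, T(9)=-311, T(10)=346, T(11)=-381, T(12)=416, T(13)=-451, T(14)=486, T(15)=-521, T(16)=556, T(17)=-591; answer -591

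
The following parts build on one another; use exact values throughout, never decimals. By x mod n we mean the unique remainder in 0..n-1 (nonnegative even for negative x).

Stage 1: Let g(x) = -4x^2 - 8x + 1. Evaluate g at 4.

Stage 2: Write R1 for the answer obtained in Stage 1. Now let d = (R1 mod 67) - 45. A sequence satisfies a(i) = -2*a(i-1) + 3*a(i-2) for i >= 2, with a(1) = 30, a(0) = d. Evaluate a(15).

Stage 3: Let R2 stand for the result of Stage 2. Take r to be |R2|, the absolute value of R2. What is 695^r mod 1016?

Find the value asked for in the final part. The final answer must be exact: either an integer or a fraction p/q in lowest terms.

177

Stage 1: -4*(4)^2 - 8*(4)^1 + 1 = (-64) + (-32) + (1) = -95; answer -95
Stage 2: R1 = -95; d = -6; a(2) = -2*(30) + 3*(-6) = -78; iterating: a(2)=-78, a(3)=246, a(4)=-726, a(5)=2190, a(6)=-6558, a(7)=19686, a(8)=-59046, a(9)=177150, a(10)=-531438, a(11)=1594326, a(12)=-4782966, a(13)=14348910, a(14)=-43046718, a(15)=129140166; answer 129140166
Stage 3: R2 = 129140166; r = 129140166; squarings mod 1016: 695^1=695, 695^2=425, 695^4=793, 695^8=961, 695^16=993, 695^32=529, 695^64=441, 695^128=425, 695^256=793, 695^512=961, 695^1024=993, 695^2048=529, 695^4096=441, 695^8192=425, 695^16384=793, 695^32768=961, 695^65536=993, 695^131072=529, 695^262144=441, 695^524288=425, 695^1048576=793, 695^2097152=961, 695^4194304=993, 695^8388608=529, 695^16777216=441, 695^33554432=425, 695^67108864=793; 695^129140166 = 695^2 * 695^4 * 695^64 * 695^128 * 695^256 * 695^1024 * 695^32768 * 695^131072 * 695^1048576 * 695^2097152 * 695^8388608 * 695^16777216 * 695^33554432 * 695^67108864 = 177 (mod 1016); answer 177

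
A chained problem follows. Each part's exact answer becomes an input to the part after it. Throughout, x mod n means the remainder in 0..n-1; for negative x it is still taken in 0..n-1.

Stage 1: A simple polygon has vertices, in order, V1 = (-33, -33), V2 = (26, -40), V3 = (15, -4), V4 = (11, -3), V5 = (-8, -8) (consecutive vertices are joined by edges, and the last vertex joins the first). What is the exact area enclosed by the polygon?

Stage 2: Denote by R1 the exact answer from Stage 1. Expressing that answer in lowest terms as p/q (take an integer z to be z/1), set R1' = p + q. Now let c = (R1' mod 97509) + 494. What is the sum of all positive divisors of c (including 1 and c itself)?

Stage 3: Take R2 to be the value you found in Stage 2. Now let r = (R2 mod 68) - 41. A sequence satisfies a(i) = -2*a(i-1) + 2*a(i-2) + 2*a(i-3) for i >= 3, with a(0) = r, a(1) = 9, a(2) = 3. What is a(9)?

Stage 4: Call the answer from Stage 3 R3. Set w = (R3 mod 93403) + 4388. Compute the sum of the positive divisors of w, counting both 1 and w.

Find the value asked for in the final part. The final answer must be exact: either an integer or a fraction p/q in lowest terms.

Stage 1: cross terms: (-33*-40 - 26*-33)=2178, (26*-4 - 15*-40)=496, (15*-3 - 11*-4)=-1, (11*-8 - -8*-3)=-112, (-8*-33 - -33*-8)=0; twice the area = |2561| = 2561; area = 2561/2; answer 2561/2
Stage 2: R1 = 2561/2; threaded value p + q = 2563; c = 3057; 3057 = 3 * 1019; sigma = (1 + 3) * (1 + 1019) = 4 * 1020 = 4080; answer 4080
Stage 3: R2 = 4080; r = -41; a(3) = -2*(3) + 2*(9) + 2*(-41) = -70; iterating: a(3)=-70, a(4)=164, a(5)=-462, a(6)=1112, a(7)=-2820, a(8)=6940, a(9)=-17296; answer -17296
Stage 4: R3 = -17296; w = 80495; 80495 = 5 * 17 * 947; sigma = (1 + 5) * (1 + 17) * (1 + 947) = 6 * 18 * 948 = 102384; answer 102384

102384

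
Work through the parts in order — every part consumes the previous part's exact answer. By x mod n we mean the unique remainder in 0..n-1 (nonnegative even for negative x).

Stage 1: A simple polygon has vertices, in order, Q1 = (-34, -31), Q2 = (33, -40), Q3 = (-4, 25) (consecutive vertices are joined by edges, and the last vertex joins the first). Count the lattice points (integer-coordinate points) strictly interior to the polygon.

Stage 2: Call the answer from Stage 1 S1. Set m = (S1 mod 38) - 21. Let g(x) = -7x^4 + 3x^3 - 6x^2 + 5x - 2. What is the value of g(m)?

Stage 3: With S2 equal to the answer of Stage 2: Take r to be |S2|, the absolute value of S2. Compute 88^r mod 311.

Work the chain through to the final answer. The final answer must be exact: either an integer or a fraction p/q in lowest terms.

Stage 1: cross terms: (-34*-40 - 33*-31)=2383, (33*25 - -4*-40)=665, (-4*-31 - -34*25)=974; twice the area = |4022| = 4022; area = 2011; boundary points = 1 + 1 + 2 = 4; strictly interior points = area - boundary/2 + 1 = 2010; answer 2010
Stage 2: S1 = 2010; m = 13; -7*(13)^4 + 3*(13)^3 - 6*(13)^2 + 5*(13)^1 - 2 = (-199927) + (6591) + (-1014) + (65) + (-2) = -194287; answer -194287
Stage 3: S2 = -194287; r = 194287; squarings mod 311: 88^1=88, 88^2=280, 88^4=28, 88^8=162, 88^16=120, 88^32=94, 88^64=128, 88^128=212, 88^256=160, 88^512=98, 88^1024=274, 88^2048=125, 88^4096=75, 88^8192=27, 88^16384=107, 88^32768=253, 88^65536=254, 88^131072=139; 88^194287 = 88^1 * 88^2 * 88^4 * 88^8 * 88^32 * 88^64 * 88^128 * 88^512 * 88^1024 * 88^4096 * 88^8192 * 88^16384 * 88^32768 * 88^131072 = 101 (mod 311); answer 101

101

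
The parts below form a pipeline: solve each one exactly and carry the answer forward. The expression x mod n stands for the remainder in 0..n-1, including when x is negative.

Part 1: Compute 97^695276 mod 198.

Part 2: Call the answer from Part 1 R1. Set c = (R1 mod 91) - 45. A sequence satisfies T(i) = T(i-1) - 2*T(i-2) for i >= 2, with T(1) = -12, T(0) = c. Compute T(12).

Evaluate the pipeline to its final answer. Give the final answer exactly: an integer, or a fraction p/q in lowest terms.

Part 1: squarings mod 198: 97^1=97, 97^2=103, 97^4=115, 97^8=157, 97^16=97, 97^32=103, 97^64=115, 97^128=157, 97^256=97, 97^512=103, 97^1024=115, 97^2048=157, 97^4096=97, 97^8192=103, 97^16384=115, 97^32768=157, 97^65536=97, 97^131072=103, 97^262144=115, 97^524288=157; 97^695276 = 97^4 * 97^8 * 97^32 * 97^64 * 97^128 * 97^256 * 97^512 * 97^2048 * 97^4096 * 97^32768 * 97^131072 * 97^524288 = 31 (mod 198); answer 31
Part 2: R1 = 31; c = -14; T(2) = 1*(-12) - 2*(-14) = 16; iterating: T(2)=16, T(3)=40, T(4)=8, T(5)=-72, T(6)=-88, T(7)=56, T(8)=232, T(9)=120, T(10)=-344, T(11)=-584, T(12)=104; answer 104

104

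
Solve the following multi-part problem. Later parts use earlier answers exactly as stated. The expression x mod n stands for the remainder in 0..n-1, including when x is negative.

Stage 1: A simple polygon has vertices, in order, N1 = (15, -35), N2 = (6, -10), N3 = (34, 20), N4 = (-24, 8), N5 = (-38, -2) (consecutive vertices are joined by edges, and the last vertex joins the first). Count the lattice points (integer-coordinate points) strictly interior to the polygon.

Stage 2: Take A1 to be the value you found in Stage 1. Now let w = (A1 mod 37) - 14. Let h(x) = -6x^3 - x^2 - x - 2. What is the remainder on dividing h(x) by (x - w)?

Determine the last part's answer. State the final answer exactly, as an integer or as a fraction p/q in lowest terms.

Stage 1: cross terms: (15*-10 - 6*-35)=60, (6*20 - 34*-10)=460, (34*8 - -24*20)=752, (-24*-2 - -38*8)=352, (-38*-35 - 15*-2)=1360; twice the area = |2984| = 2984; area = 1492; boundary points = 1 + 2 + 2 + 2 + 1 = 8; strictly interior points = area - boundary/2 + 1 = 1489; answer 1489
Stage 2: A1 = 1489; w = -5; remainder = value at the root: -6*(-5)^3 - 1*(-5)^2 - 1*(-5)^1 - 2 = (750) + (-25) + (5) + (-2) = 728; answer 728

728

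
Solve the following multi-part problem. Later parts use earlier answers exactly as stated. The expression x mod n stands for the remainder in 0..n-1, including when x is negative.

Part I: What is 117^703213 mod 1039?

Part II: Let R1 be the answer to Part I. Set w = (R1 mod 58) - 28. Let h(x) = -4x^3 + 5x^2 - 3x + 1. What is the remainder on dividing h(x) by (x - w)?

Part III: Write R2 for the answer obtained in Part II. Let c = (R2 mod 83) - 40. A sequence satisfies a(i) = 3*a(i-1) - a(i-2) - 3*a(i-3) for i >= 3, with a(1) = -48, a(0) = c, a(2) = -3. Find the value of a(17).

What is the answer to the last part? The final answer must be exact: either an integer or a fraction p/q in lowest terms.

Part I: squarings mod 1039: 117^1=117, 117^2=182, 117^4=915, 117^8=830, 117^16=43, 117^32=810, 117^64=491, 117^128=33, 117^256=50, 117^512=422, 117^1024=415, 117^2048=790, 117^4096=700, 117^8192=631, 117^16384=224, 117^32768=304, 117^65536=984, 117^131072=947, 117^262144=152, 117^524288=246; 117^703213 = 117^1 * 117^4 * 117^8 * 117^32 * 117^64 * 117^128 * 117^512 * 117^2048 * 117^4096 * 117^8192 * 117^32768 * 117^131072 * 117^524288 = 245 (mod 1039); answer 245
Part II: R1 = 245; w = -15; remainder = value at the root: -4*(-15)^3 + 5*(-15)^2 - 3*(-15)^1 + 1 = (13500) + (1125) + (45) + (1) = 14671; answer 14671
Part III: R2 = 14671; c = 23; a(3) = 3*(-3) - 1*(-48) - 3*(23) = -30; iterating: a(3)=-30, a(4)=57, a(5)=210, a(6)=663, a(7)=1608, a(8)=3531, a(9)=6996, a(10)=12633, a(11)=20310, a(12)=27309, a(13)=23718, a(14)=-17085, a(15)=-156900, a(16)=-524769, a(17)=-1366152; answer -1366152

-1366152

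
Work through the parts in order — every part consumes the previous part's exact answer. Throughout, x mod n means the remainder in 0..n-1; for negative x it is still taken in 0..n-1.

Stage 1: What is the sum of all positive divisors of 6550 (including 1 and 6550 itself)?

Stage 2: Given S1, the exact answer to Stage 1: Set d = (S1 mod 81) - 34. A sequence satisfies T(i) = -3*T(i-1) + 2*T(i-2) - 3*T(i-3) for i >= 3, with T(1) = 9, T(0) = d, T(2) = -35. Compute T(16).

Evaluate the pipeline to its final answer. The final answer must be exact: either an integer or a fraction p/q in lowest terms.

-2821301035

Stage 1: 6550 = 2 * 5^2 * 131; sigma = (1 + 2) * (1 + 5 + 25) * (1 + 131) = 3 * 31 * 132 = 12276; answer 12276
Stage 2: S1 = 12276; d = 11; T(3) = -3*(-35) + 2*(9) - 3*(11) = 90; iterating: T(3)=90, T(4)=-367, T(5)=1386, T(6)=-5162, T(7)=19359, T(8)=-72559, T(9)=271881, T(10)=-1018838, T(11)=3817953, T(12)=-14307178, T(13)=53613954, T(14)=-200910077, T(15)=752879673, T(16)=-2821301035; answer -2821301035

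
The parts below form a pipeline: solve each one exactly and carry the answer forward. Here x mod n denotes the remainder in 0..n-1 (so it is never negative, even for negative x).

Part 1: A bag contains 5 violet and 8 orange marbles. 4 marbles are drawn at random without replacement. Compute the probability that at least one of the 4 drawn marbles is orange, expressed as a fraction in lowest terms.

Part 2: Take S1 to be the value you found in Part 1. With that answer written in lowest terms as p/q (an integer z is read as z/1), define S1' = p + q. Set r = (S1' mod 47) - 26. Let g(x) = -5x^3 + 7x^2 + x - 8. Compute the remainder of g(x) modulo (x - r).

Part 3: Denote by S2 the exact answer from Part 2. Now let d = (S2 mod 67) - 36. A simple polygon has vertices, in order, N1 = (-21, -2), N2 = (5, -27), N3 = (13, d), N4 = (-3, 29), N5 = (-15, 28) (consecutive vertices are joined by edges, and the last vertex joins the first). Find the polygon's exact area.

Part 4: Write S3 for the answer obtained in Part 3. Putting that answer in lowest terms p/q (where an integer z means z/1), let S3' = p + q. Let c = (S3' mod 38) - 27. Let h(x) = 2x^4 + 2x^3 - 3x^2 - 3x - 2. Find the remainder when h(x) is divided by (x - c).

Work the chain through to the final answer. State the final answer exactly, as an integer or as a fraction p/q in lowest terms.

Part 1: total draws C(13,4) = 715; complement C(5,4) = 5; favorable 715 - 5 = 710; P = 142/143; answer 142/143
Part 2: S1 = 142/143; threaded value p + q = 285; r = -23; remainder = value at the root: -5*(-23)^3 + 7*(-23)^2 + 1*(-23)^1 - 8 = (60835) + (3703) + (-23) + (-8) = 64507; answer 64507
Part 3: S2 = 64507; d = 17; cross terms: (-21*-27 - 5*-2)=577, (5*17 - 13*-27)=436, (13*29 - -3*17)=428, (-3*28 - -15*29)=351, (-15*-2 - -21*28)=618; twice the area = |2410| = 2410; area = 1205; answer 1205
Part 4: S3 = 1205; threaded value p + q = 1206; c = 1; remainder = value at the root: 2*(1)^4 + 2*(1)^3 - 3*(1)^2 - 3*(1)^1 - 2 = (2) + (2) + (-3) + (-3) + (-2) = -4; answer -4

-4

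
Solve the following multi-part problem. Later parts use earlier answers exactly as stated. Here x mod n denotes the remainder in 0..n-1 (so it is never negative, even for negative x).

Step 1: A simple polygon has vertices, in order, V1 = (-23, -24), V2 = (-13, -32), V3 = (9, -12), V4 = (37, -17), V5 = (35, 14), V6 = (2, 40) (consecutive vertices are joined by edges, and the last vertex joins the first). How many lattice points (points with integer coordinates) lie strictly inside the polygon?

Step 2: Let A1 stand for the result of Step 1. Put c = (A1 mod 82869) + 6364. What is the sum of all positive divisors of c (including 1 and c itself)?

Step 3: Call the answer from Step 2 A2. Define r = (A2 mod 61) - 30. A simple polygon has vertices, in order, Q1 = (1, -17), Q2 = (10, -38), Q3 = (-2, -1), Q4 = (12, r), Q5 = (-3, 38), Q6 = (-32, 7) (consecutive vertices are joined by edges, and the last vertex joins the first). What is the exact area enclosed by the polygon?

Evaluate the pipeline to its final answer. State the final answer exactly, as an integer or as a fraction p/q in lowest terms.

Step 1: cross terms: (-23*-32 - -13*-24)=424, (-13*-12 - 9*-32)=444, (9*-17 - 37*-12)=291, (37*14 - 35*-17)=1113, (35*40 - 2*14)=1372, (2*-24 - -23*40)=872; twice the area = |4516| = 4516; area = 2258; boundary points = 2 + 2 + 1 + 1 + 1 + 1 = 8; strictly interior points = area - boundary/2 + 1 = 2255; answer 2255
Step 2: A1 = 2255; c = 8619; 8619 = 3 * 13^2 * 17; sigma = (1 + 3) * (1 + 13 + 169) * (1 + 17) = 4 * 183 * 18 = 13176; answer 13176
Step 3: A2 = 13176; r = -30; cross terms: (1*-38 - 10*-17)=132, (10*-1 - -2*-38)=-86, (-2*-30 - 12*-1)=72, (12*38 - -3*-30)=366, (-3*7 - -32*38)=1195, (-32*-17 - 1*7)=537; twice the area = |2216| = 2216; area = 1108; answer 1108

1108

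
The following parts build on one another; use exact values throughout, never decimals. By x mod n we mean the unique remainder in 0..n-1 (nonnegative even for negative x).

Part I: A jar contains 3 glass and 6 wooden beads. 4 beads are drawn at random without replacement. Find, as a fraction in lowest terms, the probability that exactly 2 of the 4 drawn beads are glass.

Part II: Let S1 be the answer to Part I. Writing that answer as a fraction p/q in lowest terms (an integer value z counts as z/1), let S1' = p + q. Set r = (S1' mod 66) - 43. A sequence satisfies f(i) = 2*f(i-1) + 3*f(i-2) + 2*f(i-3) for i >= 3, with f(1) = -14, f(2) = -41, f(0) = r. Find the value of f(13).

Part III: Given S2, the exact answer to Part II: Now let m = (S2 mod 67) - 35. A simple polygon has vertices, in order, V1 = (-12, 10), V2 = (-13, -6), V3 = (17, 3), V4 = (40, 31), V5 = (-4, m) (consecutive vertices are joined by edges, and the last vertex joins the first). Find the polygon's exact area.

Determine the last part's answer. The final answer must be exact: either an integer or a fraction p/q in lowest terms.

Part I: total draws C(9,4) = 126; favorable C(3,2)*C(6,2) = 45; P = 5/14; answer 5/14
Part II: S1 = 5/14; threaded value p + q = 19; r = -24; f(3) = 2*(-41) + 3*(-14) + 2*(-24) = -172; iterating: f(3)=-172, f(4)=-495, f(5)=-1588, f(6)=-5005, f(7)=-15764, f(8)=-49719, f(9)=-156740, f(10)=-494165, f(11)=-1557988, f(12)=-4911951, f(13)=-15486196; answer -15486196
Part III: S2 = -15486196; m = 15; cross terms: (-12*-6 - -13*10)=202, (-13*3 - 17*-6)=63, (17*31 - 40*3)=407, (40*15 - -4*31)=724, (-4*10 - -12*15)=140; twice the area = |1536| = 1536; area = 768; answer 768

768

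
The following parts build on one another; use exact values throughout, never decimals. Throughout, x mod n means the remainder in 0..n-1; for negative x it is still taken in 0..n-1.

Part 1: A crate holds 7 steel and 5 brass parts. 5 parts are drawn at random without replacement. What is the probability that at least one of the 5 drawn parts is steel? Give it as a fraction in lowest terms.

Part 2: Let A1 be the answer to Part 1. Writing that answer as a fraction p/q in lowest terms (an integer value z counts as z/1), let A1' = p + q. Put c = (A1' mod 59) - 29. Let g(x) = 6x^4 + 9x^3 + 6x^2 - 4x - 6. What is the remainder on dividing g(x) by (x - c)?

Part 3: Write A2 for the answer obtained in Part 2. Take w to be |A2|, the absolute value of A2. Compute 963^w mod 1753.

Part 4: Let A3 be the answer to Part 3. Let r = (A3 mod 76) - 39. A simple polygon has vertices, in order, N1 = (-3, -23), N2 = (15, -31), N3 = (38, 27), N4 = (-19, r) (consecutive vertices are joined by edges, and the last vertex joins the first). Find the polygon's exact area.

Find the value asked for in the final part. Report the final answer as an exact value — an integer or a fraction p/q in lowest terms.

Part 1: total draws C(12,5) = 792; complement C(5,5) = 1; favorable 792 - 1 = 791; P = 791/792; answer 791/792
Part 2: A1 = 791/792; threaded value p + q = 1583; c = 20; remainder = value at the root: 6*(20)^4 + 9*(20)^3 + 6*(20)^2 - 4*(20)^1 - 6 = (960000) + (72000) + (2400) + (-80) + (-6) = 1034314; answer 1034314
Part 3: A2 = 1034314; w = 1034314; squarings mod 1753: 963^1=963, 963^2=32, 963^4=1024, 963^8=282, 963^16=639, 963^32=1625, 963^64=607, 963^128=319, 963^256=87, 963^512=557, 963^1024=1721, 963^2048=1024, 963^4096=282, 963^8192=639, 963^16384=1625, 963^32768=607, 963^65536=319, 963^131072=87, 963^262144=557, 963^524288=1721; 963^1034314 = 963^2 * 963^8 * 963^64 * 963^2048 * 963^16384 * 963^32768 * 963^65536 * 963^131072 * 963^262144 * 963^524288 = 1638 (mod 1753); answer 1638
Part 4: A3 = 1638; r = 3; cross terms: (-3*-31 - 15*-23)=438, (15*27 - 38*-31)=1583, (38*3 - -19*27)=627, (-19*-23 - -3*3)=446; twice the area = |3094| = 3094; area = 1547; answer 1547

1547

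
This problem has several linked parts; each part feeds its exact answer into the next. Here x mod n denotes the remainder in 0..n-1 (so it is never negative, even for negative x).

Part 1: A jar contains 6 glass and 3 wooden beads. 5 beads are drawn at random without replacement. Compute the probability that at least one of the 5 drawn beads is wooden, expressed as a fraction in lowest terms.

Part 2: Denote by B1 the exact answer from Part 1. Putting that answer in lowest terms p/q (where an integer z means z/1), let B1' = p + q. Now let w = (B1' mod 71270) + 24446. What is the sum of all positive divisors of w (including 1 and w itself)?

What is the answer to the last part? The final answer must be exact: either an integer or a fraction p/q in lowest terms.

25056

Part 1: total draws C(9,5) = 126; complement C(6,5) = 6; favorable 126 - 6 = 120; P = 20/21; answer 20/21
Part 2: B1 = 20/21; threaded value p + q = 41; w = 24487; 24487 = 47 * 521; sigma = (1 + 47) * (1 + 521) = 48 * 522 = 25056; answer 25056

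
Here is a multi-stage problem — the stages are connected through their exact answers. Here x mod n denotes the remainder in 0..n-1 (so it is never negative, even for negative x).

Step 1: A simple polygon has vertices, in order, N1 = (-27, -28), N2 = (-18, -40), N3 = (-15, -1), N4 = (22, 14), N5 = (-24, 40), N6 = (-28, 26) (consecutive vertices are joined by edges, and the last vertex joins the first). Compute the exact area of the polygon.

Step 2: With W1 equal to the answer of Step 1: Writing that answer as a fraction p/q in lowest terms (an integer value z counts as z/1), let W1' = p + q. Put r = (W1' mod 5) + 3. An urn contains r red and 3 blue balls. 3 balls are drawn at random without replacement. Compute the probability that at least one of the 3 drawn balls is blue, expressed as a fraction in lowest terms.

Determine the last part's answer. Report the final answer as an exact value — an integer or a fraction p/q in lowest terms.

16/21

Step 1: cross terms: (-27*-40 - -18*-28)=576, (-18*-1 - -15*-40)=-582, (-15*14 - 22*-1)=-188, (22*40 - -24*14)=1216, (-24*26 - -28*40)=496, (-28*-28 - -27*26)=1486; twice the area = |3004| = 3004; area = 1502; answer 1502
Step 2: W1 = 1502; threaded value p + q = 1503; r = 6; total draws C(9,3) = 84; complement C(6,3) = 20; favorable 84 - 20 = 64; P = 16/21; answer 16/21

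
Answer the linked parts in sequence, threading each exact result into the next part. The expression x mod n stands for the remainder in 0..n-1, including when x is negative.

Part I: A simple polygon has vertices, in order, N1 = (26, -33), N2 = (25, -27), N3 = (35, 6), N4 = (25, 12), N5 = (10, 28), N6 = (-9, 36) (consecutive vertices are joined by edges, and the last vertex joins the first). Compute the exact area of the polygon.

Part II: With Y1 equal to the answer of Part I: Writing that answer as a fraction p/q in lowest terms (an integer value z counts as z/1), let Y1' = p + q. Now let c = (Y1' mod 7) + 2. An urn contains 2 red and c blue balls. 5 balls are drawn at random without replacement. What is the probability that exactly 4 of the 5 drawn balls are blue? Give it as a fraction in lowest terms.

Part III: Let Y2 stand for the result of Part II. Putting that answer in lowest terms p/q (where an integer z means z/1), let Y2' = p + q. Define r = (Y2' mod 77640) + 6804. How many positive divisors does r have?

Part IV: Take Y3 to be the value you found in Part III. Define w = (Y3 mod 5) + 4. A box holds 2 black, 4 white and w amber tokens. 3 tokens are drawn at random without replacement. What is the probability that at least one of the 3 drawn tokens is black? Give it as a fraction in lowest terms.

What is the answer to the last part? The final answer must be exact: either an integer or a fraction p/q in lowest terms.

11/26

Part I: cross terms: (26*-27 - 25*-33)=123, (25*6 - 35*-27)=1095, (35*12 - 25*6)=270, (25*28 - 10*12)=580, (10*36 - -9*28)=612, (-9*-33 - 26*36)=-639; twice the area = |2041| = 2041; area = 2041/2; answer 2041/2
Part II: Y1 = 2041/2; threaded value p + q = 2043; c = 8; total draws C(10,5) = 252; favorable C(8,4)*C(2,1) = 140; P = 5/9; answer 5/9
Part III: Y2 = 5/9; threaded value p + q = 14; r = 6818; 6818 = 2 * 7 * 487; number of divisors = (1+1) * (1+1) * (1+1) = 8; answer 8
Part IV: Y3 = 8; w = 7; total draws C(13,3) = 286; complement C(11,3) = 165; favorable 286 - 165 = 121; P = 11/26; answer 11/26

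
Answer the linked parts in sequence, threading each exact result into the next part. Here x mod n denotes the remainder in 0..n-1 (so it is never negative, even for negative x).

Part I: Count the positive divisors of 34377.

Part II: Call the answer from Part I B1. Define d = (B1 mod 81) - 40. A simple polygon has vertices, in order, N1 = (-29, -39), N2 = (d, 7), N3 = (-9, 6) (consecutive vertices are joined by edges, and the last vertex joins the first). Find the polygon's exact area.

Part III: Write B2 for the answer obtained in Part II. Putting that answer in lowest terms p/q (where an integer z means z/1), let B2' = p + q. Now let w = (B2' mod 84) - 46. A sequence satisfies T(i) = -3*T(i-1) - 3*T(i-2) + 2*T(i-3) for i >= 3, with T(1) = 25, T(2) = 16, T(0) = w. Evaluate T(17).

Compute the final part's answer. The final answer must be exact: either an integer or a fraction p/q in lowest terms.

Part I: 34377 = 3 * 7 * 1637; number of divisors = (1+1) * (1+1) * (1+1) = 8; answer 8
Part II: B1 = 8; d = -32; cross terms: (-29*7 - -32*-39)=-1451, (-32*6 - -9*7)=-129, (-9*-39 - -29*6)=525; twice the area = |-1055| = 1055; area = 1055/2; answer 1055/2
Part III: B2 = 1055/2; threaded value p + q = 1057; w = 3; T(3) = -3*(16) - 3*(25) + 2*(3) = -117; iterating: T(3)=-117, T(4)=353, T(5)=-676, T(6)=735, T(7)=529, T(8)=-5144, T(9)=15315, T(10)=-29455, T(11)=32132, T(12)=22599, T(13)=-223103, T(14)=665776, T(15)=-1282821, T(16)=1404929, T(17)=965228; answer 965228

965228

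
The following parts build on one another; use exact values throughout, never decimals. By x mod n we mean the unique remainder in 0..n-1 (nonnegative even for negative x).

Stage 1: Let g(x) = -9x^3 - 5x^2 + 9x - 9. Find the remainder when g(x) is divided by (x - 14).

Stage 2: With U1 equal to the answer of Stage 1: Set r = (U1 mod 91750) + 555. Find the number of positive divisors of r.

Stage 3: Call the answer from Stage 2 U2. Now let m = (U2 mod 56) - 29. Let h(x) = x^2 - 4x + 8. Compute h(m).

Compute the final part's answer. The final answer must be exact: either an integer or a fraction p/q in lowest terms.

Stage 1: remainder = value at the root: -9*(14)^3 - 5*(14)^2 + 9*(14)^1 - 9 = (-24696) + (-980) + (126) + (-9) = -25559; answer -25559
Stage 2: U1 = -25559; r = 66746; 66746 = 2 * 23 * 1451; number of divisors = (1+1) * (1+1) * (1+1) = 8; answer 8
Stage 3: U2 = 8; m = -21; 1*(-21)^2 - 4*(-21)^1 + 8 = (441) + (84) + (8) = 533; answer 533

533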